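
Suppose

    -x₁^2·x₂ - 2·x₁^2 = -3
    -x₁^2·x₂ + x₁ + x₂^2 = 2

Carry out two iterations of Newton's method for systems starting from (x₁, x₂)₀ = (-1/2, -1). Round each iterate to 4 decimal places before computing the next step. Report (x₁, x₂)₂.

At (-1/2, -1): F = (2.7500, -1.2500).
Jacobian J = [[-2·x₁·x₂ - 4·x₁, -x₁^2], [-2·x₁·x₂ + 1, -x₁^2 + 2·x₂]].
At the point, J = [[1.0000, -0.2500], [0.0000, -2.2500]] (det J = -2.2500).
Solving J·Δ = −F gives Δ = (-2.8889, -0.5556).
Then the next iterate is (x₁, x₂)₁ = (-3.3889, -1.5556).
Round to (-3.3889, -1.5556) and repeat: F = (-2.103775, 14.896502), J = [[3.012054, -11.484643], [-9.543546, -14.595843]].
Δ = (1.3140, 0.1614), so (x₁, x₂)₂ = (-2.0749, -1.3942).

(-2.0749, -1.3942)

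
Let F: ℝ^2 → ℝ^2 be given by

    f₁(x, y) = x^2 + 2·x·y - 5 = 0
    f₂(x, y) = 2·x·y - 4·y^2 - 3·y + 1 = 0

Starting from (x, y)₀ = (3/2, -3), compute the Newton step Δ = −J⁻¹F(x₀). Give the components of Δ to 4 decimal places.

(-3.2778, 0.6389)

At (3/2, -3): F = (-11.7500, -35.0000).
Jacobian J = [[2·x + 2·y, 2·x], [2·y, 2·x - 8·y - 3]].
At the point, J = [[-3.0000, 3.0000], [-6.0000, 24.0000]] (det J = -54.0000).
Solving J·Δ = −F gives Δ = (-3.2778, 0.6389).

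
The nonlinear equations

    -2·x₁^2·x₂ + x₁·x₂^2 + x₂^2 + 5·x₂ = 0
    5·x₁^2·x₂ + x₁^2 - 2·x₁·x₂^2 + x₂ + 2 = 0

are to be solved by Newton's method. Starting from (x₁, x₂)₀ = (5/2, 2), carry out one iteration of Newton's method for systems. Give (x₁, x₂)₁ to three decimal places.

(1.792, 0.411)

At (5/2, 2): F = (-1.000, 52.750).
Jacobian J = [[-4·x₁·x₂ + x₂^2, -2·x₁^2 + 2·x₁·x₂ + 2·x₂ + 5], [10·x₁·x₂ + 2·x₁ - 2·x₂^2, 5·x₁^2 - 4·x₁·x₂ + 1]].
At the point, J = [[-16.000, 6.500], [47.000, 12.250]] (det J = -501.500).
Solving J·Δ = −F gives Δ = (-0.708, -1.589).
Then the next iterate is (x₁, x₂)₁ = (1.792, 0.411).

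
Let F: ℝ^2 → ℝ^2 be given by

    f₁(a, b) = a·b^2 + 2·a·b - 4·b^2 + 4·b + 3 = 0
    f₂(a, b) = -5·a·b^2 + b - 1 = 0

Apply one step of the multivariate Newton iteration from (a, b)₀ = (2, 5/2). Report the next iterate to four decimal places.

At (2, 5/2): F = (10.5000, -61.0000).
Jacobian J = [[b^2 + 2·b, 2·a·b + 2·a - 8·b + 4], [-5·b^2, -10·a·b + 1]].
At the point, J = [[11.2500, -2.0000], [-31.2500, -49.0000]] (det J = -613.7500).
Solving J·Δ = −F gives Δ = (-1.0371, -0.5835).
Then the next iterate is (a, b)₁ = (0.9629, 1.9165).

(0.9629, 1.9165)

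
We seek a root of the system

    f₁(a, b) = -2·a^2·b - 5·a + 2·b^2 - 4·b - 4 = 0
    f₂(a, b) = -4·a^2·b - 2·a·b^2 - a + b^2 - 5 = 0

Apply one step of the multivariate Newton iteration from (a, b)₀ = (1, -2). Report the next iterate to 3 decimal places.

(1.286, -1.153)

At (1, -2): F = (11.000, -2.000).
Jacobian J = [[-4·a·b - 5, -2·a^2 + 4·b - 4], [-8·a·b - 2·b^2 - 1, -4·a^2 - 4·a·b + 2·b]].
At the point, J = [[3.000, -14.000], [7.000, 0.000]] (det J = 98.000).
Solving J·Δ = −F gives Δ = (0.286, 0.847).
Then the next iterate is (a, b)₁ = (1.286, -1.153).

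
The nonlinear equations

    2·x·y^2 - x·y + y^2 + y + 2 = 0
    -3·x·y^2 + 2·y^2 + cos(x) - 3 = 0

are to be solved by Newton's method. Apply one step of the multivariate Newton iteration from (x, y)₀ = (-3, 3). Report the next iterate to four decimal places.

At (-3, 3): F = (-31.0000, 95.010008).
Jacobian J = [[2·y^2 - y, 4·x·y - x + 2·y + 1], [-3·y^2 - sin(x), -6·x·y + 4·y]].
At the point, J = [[15.0000, -26.0000], [-26.858880, 66.0000]] (det J = 291.669120).
Solving J·Δ = −F gives Δ = (-1.4546, -2.0315).
Then the next iterate is (x, y)₁ = (-4.4546, 0.9685).

(-4.4546, 0.9685)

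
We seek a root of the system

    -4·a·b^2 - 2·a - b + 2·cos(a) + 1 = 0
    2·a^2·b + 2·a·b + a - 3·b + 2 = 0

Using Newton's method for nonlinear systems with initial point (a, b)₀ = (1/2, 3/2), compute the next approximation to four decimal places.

(0.3787, 1.1008)

At (1/2, 3/2): F = (-4.244835, 0.2500).
Jacobian J = [[-4·b^2 - 2·sin(a) - 2, -8·a·b - 1], [4·a·b + 2·b + 1, 2·a^2 + 2·a - 3]].
At the point, J = [[-11.958851, -7.0000], [7.0000, -1.5000]] (det J = 66.938277).
Solving J·Δ = −F gives Δ = (-0.1213, -0.3992).
Then the next iterate is (a, b)₁ = (0.3787, 1.1008).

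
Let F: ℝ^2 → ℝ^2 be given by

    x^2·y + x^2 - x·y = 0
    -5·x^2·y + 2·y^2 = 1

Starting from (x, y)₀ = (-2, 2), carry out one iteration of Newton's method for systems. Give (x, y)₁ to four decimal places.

At (-2, 2): F = (16.0000, -33.0000).
Jacobian J = [[2·x·y + 2·x - y, x^2 - x], [-10·x·y, -5·x^2 + 4·y]].
At the point, J = [[-14.0000, 6.0000], [40.0000, -12.0000]] (det J = -72.0000).
Solving J·Δ = −F gives Δ = (0.0833, -2.4722).
Then the next iterate is (x, y)₁ = (-1.9167, -0.4722).

(-1.9167, -0.4722)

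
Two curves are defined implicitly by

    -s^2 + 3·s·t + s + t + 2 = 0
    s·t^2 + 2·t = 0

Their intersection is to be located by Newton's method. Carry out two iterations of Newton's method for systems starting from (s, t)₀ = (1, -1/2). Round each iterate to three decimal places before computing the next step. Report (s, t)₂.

At (1, -1/2): F = (0.000, -0.750).
Jacobian J = [[-2·s + 3·t + 1, 3·s + 1], [t^2, 2·s·t + 2]].
At the point, J = [[-2.500, 4.000], [0.250, 1.000]] (det J = -3.500).
Solving J·Δ = −F gives Δ = (0.857, 0.536).
Then the next iterate is (s, t)₁ = (1.857, 0.036).
Round to (1.857, 0.036) and repeat: F = (0.64511, 0.07441), J = [[-2.606, 6.571], [0.00130, 2.13370]].
Δ = (0.159, -0.035), so (s, t)₂ = (2.016, 0.001).

(2.016, 0.001)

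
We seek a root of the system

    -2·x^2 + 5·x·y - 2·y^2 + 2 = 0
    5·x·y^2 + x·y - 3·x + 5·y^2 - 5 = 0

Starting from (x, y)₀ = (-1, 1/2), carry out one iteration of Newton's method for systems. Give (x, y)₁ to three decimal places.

(-1.951, -0.811)

At (-1, 1/2): F = (-3.000, -2.500).
Jacobian J = [[-4·x + 5·y, 5·x - 4·y], [5·y^2 + y - 3, 10·x·y + x + 10·y]].
At the point, J = [[6.500, -7.000], [-1.250, -1.000]] (det J = -15.250).
Solving J·Δ = −F gives Δ = (-0.951, -1.311).
Then the next iterate is (x, y)₁ = (-1.951, -0.811).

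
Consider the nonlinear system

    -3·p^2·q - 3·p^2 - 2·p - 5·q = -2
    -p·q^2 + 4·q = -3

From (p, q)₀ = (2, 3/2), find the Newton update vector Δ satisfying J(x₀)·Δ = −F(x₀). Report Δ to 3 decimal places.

(-6.039, 9.044)

At (2, 3/2): F = (-39.500, 4.500).
Jacobian J = [[-6·p·q - 6·p - 2, -3·p^2 - 5], [-q^2, -2·p·q + 4]].
At the point, J = [[-32.000, -17.000], [-2.250, -2.000]] (det J = 25.750).
Solving J·Δ = −F gives Δ = (-6.039, 9.044).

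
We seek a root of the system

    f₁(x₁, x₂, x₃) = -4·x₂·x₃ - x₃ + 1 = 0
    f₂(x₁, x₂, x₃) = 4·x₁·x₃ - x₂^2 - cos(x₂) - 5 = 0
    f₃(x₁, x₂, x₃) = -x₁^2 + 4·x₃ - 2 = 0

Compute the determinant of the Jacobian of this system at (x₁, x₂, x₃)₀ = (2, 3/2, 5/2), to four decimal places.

J = [[0, -4·x₃, -4·x₂ - 1], [4·x₃, -2·x₂ + sin(x₂), 4·x₁], [-2·x₁, 0, 4]].
At the point, J = [[0.0000, -10.0000, -7.0000], [10.0000, -2.002505, 8.0000], [-4.0000, 0.0000, 4.0000]].
det J = 776.0701.

776.0701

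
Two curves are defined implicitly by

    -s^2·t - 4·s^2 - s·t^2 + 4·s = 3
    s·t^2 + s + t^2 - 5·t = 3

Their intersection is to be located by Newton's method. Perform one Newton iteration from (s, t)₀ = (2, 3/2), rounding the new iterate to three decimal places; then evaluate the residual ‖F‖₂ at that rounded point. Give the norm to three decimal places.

9.995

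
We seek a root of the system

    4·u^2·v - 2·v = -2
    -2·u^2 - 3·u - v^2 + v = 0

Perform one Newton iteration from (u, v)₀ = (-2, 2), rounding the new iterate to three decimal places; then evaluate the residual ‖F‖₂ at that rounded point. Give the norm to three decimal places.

At (-2, 2): F = (30.000, -4.000).
Jacobian J = [[8·u·v, 4·u^2 - 2], [-4·u - 3, -2·v + 1]].
At the point, J = [[-32.000, 14.000], [5.000, -3.000]] (det J = 26.000).
Solving J·Δ = −F gives Δ = (1.308, 0.846).
Then the next iterate is (u, v)₁ = (-0.692, 2.846).
Re-evaluating at (-0.692, 2.846): F = (1.75939, -4.13544), so ‖F‖₂ = 4.494.

4.494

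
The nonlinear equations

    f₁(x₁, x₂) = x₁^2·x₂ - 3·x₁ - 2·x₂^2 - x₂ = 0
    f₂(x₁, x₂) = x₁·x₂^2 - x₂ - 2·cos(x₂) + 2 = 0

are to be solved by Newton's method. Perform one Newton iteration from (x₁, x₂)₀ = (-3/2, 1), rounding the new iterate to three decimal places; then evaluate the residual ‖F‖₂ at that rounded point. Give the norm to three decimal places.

1.116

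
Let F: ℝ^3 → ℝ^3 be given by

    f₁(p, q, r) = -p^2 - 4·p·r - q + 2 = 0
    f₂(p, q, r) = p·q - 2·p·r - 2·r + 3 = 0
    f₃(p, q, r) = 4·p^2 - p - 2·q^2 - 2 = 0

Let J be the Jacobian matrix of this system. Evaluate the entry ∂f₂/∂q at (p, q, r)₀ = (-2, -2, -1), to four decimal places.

∂f₂/∂q = p.
At (-2, -2, -1) this is -2.0000.

-2.0000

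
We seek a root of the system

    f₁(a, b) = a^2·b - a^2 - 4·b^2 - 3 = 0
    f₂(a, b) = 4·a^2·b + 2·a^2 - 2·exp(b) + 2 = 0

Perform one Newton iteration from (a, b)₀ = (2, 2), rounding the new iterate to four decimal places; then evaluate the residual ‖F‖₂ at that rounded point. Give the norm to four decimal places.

8.0545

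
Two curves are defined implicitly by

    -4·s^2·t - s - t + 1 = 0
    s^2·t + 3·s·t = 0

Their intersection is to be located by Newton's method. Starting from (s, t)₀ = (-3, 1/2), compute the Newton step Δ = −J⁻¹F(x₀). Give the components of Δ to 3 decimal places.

(0.000, -0.392)

At (-3, 1/2): F = (-14.500, 0.000).
Jacobian J = [[-8·s·t - 1, -4·s^2 - 1], [2·s·t + 3·t, s^2 + 3·s]].
At the point, J = [[11.000, -37.000], [-1.500, 0.000]] (det J = -55.500).
Solving J·Δ = −F gives Δ = (0.000, -0.392).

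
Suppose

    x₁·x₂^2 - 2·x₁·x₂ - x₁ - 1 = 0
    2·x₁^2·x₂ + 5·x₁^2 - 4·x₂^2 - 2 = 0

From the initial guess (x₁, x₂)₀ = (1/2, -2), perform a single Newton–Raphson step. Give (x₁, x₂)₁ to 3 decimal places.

(0.601, -0.930)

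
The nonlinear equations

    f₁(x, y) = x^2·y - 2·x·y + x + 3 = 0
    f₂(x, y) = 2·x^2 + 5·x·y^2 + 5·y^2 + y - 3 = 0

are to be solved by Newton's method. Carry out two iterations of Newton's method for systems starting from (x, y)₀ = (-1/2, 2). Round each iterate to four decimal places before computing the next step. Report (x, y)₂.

(-4.9488, 1.6748)

At (-1/2, 2): F = (5.0000, 9.5000).
Jacobian J = [[2·x·y - 2·y + 1, x^2 - 2·x], [4·x + 5·y^2, 10·x·y + 10·y + 1]].
At the point, J = [[-5.0000, 1.2500], [18.0000, 11.0000]] (det J = -77.5000).
Solving J·Δ = −F gives Δ = (0.5565, -1.7742).
Then the next iterate is (x, y)₁ = (0.0565, 0.2258).
Round to (0.0565, 0.2258) and repeat: F = (3.031705, -2.498484), J = [[0.573915, -0.109808], [0.480928, 3.385577]].
Δ = (-5.0053, 1.4490), so (x, y)₂ = (-4.9488, 1.6748).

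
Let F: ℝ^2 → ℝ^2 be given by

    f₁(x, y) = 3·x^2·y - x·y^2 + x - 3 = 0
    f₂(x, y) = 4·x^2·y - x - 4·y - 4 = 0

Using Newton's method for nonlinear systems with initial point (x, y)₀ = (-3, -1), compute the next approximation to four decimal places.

(-0.1290, -2.0323)

At (-3, -1): F = (-30.0000, -33.0000).
Jacobian J = [[6·x·y - y^2 + 1, 3·x^2 - 2·x·y], [8·x·y - 1, 4·x^2 - 4]].
At the point, J = [[18.0000, 21.0000], [23.0000, 32.0000]] (det J = 93.0000).
Solving J·Δ = −F gives Δ = (2.8710, -1.0323).
Then the next iterate is (x, y)₁ = (-0.1290, -2.0323).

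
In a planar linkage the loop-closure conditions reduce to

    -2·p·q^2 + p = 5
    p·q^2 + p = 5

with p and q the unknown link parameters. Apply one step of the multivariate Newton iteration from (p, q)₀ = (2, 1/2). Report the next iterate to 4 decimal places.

At (2, 1/2): F = (-4.0000, -2.5000).
Jacobian J = [[-2·q^2 + 1, -4·p·q], [q^2 + 1, 2·p·q]].
At the point, J = [[0.5000, -4.0000], [1.2500, 2.0000]] (det J = 6.0000).
Solving J·Δ = −F gives Δ = (3.0000, -0.6250).
Then the next iterate is (p, q)₁ = (5.0000, -0.1250).

(5.0000, -0.1250)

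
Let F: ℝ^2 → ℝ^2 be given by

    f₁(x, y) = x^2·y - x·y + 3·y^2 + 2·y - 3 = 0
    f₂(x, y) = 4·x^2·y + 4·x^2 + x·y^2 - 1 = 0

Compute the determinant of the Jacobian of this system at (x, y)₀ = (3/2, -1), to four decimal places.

J = [[2·x·y - y, x^2 - x + 6·y + 2], [8·x·y + 8·x + y^2, 4·x^2 + 2·x·y]].
At the point, J = [[-2.0000, -3.2500], [1.0000, 6.0000]].
det J = -8.7500.

-8.7500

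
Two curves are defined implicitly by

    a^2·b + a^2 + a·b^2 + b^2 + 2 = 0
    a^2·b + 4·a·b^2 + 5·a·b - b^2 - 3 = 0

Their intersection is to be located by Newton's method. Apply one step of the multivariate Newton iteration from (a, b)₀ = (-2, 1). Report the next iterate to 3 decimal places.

(-0.861, 0.487)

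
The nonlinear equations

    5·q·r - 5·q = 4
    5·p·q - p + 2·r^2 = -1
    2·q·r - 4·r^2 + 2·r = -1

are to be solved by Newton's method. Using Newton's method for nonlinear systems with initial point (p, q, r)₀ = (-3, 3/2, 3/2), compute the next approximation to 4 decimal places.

At (-3, 3/2, 3/2): F = (-0.2500, -14.0000, -0.5000).
Jacobian J = [[0, 5·r - 5, 5·q], [5·q - 1, 5·p, 4·r], [0, 2·r, 2·q - 8·r + 2]].
At the point, J = [[0.0000, 2.5000, 7.5000], [6.5000, -15.0000, 6.0000], [0.0000, 3.0000, -7.0000]] (det J = 260.0000).
Solving J·Δ = −F gives Δ = (2.4827, 0.1375, -0.0125).
Then the next iterate is (p, q, r)₁ = (-0.5173, 1.6375, 1.4875).

(-0.5173, 1.6375, 1.4875)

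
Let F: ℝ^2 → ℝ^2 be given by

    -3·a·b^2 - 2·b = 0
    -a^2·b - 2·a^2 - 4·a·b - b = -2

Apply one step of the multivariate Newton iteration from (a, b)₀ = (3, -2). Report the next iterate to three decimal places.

(-28.000, -12.000)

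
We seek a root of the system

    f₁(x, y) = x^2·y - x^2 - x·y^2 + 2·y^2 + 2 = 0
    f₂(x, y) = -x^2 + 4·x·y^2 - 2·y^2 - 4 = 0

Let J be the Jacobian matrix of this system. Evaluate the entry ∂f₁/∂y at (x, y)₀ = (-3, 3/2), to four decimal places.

∂f₁/∂y = x^2 - 2·x·y + 4·y.
At (-3, 3/2) this is 24.0000.

24.0000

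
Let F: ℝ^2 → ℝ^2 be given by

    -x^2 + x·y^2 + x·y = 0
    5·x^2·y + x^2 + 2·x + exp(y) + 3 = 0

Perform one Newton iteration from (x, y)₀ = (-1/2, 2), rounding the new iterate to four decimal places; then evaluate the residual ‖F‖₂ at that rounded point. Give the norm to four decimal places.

At (-1/2, 2): F = (-3.2500, 12.139056).
Jacobian J = [[-2·x + y^2 + y, 2·x·y + x], [10·x·y + 2·x + 2, 5·x^2 + exp(y)]].
At the point, J = [[7.0000, -2.5000], [-9.0000, 8.639056]] (det J = 37.973393).
Solving J·Δ = −F gives Δ = (-0.0598, -1.4674).
Then the next iterate is (x, y)₁ = (-0.5598, 0.5326).
Re-evaluating at (-0.5598, 0.5326): F = (-0.770320, 4.731652), so ‖F‖₂ = 4.7939.

4.7939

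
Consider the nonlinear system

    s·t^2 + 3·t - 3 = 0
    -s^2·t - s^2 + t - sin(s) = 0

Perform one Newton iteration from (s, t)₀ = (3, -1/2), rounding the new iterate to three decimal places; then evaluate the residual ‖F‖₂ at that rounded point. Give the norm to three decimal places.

At (3, -1/2): F = (-3.750, -5.14112).
Jacobian J = [[t^2, 2·s·t + 3], [-2·s·t - 2·s - cos(s), -s^2 + 1]].
At the point, J = [[0.250, 0.000], [-2.01001, -8.000]] (det J = -2.000).
Solving J·Δ = −F gives Δ = (15.000, -4.411).
Then the next iterate is (s, t)₁ = (18.000, -4.911).
Re-evaluating at (18.000, -4.911): F = (416.38958, 1263.00399), so ‖F‖₂ = 1329.872.

1329.872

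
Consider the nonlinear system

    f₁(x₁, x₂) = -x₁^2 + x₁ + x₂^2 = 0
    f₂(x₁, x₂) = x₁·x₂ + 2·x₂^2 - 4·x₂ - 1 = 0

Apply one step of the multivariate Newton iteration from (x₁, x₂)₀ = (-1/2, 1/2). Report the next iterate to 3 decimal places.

At (-1/2, 1/2): F = (-0.500, -2.750).
Jacobian J = [[-2·x₁ + 1, 2·x₂], [x₂, x₁ + 4·x₂ - 4]].
At the point, J = [[2.000, 1.000], [0.500, -2.500]] (det J = -5.500).
Solving J·Δ = −F gives Δ = (0.727, -0.955).
Then the next iterate is (x₁, x₂)₁ = (0.227, -0.455).

(0.227, -0.455)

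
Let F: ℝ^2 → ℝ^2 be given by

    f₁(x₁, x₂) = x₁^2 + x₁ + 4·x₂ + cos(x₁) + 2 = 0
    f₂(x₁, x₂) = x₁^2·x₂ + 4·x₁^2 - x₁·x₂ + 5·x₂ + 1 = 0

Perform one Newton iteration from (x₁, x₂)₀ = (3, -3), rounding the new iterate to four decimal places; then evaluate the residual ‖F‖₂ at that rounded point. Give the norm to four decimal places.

0.2812

At (3, -3): F = (1.010008, 4.0000).
Jacobian J = [[2·x₁ - sin(x₁) + 1, 4], [2·x₁·x₂ + 8·x₁ - x₂, x₁^2 - x₁ + 5]].
At the point, J = [[6.858880, 4.0000], [9.0000, 11.0000]] (det J = 39.447680).
Solving J·Δ = −F gives Δ = (0.1240, -0.4651).
Then the next iterate is (x₁, x₂)₁ = (3.1240, -3.4651).
Re-evaluating at (3.1240, -3.4651): F = (0.023131, -0.280237), so ‖F‖₂ = 0.2812.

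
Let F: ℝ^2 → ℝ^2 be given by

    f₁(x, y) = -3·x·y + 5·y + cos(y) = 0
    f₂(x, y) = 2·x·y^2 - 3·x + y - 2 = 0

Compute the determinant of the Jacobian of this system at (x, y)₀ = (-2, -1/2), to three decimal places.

36.199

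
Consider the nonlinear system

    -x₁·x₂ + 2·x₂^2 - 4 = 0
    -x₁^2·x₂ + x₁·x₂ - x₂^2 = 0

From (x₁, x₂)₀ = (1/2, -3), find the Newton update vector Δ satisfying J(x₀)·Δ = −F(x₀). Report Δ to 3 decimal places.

(1.333, 1.560)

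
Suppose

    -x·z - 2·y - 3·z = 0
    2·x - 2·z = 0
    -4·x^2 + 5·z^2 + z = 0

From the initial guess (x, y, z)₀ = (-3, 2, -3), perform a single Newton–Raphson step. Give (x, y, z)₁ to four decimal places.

At (-3, 2, -3): F = (-4.0000, 0.0000, 6.0000).
Jacobian J = [[-z, -2, -x - 3], [2, 0, -2], [-8·x, 0, 10·z + 1]].
At the point, J = [[3.0000, -2.0000, 0.0000], [2.0000, 0.0000, -2.0000], [24.0000, 0.0000, -29.0000]] (det J = -20.0000).
Solving J·Δ = −F gives Δ = (1.2000, -0.2000, 1.2000).
Then the next iterate is (x, y, z)₁ = (-1.8000, 1.8000, -1.8000).

(-1.8000, 1.8000, -1.8000)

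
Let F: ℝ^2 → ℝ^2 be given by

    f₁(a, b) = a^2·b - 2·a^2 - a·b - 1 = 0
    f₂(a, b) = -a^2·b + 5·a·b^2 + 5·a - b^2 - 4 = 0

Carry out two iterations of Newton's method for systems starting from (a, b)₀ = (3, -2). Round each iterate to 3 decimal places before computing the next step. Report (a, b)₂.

(0.941, -1.068)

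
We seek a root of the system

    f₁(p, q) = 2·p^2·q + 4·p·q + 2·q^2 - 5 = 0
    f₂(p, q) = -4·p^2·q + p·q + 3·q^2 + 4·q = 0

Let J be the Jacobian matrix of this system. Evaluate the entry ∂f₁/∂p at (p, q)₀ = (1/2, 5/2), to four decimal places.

15.0000

∂f₁/∂p = 4·p·q + 4·q.
At (1/2, 5/2) this is 15.0000.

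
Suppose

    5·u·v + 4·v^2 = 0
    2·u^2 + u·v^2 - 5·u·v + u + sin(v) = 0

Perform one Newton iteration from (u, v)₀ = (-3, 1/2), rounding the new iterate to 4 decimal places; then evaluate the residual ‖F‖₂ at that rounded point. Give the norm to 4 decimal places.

5.6431

At (-3, 1/2): F = (-6.5000, 22.229426).
Jacobian J = [[5·v, 5·u + 8·v], [4·u + v^2 - 5·v + 1, 2·u·v - 5·u + cos(v)]].
At the point, J = [[2.5000, -11.0000], [-13.2500, 12.877583]] (det J = -113.556044).
Solving J·Δ = −F gives Δ = (1.4162, -0.2690).
Then the next iterate is (u, v)₁ = (-1.5838, 0.2310).
Re-evaluating at (-1.5838, 0.2310): F = (-1.615845, 5.406772), so ‖F‖₂ = 5.6431.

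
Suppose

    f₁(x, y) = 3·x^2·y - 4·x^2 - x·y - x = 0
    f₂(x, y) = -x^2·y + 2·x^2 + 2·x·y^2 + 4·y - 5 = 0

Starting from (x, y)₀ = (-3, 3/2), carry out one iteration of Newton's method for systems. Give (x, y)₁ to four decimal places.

(-2.5583, 1.1810)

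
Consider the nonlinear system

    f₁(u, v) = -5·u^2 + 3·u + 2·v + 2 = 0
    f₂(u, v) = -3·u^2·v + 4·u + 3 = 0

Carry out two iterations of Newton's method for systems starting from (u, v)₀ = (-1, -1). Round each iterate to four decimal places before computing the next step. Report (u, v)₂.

(-0.7233, 1.1759)

At (-1, -1): F = (-8.0000, 2.0000).
Jacobian J = [[-10·u + 3, 2], [-6·u·v + 4, -3·u^2]].
At the point, J = [[13.0000, 2.0000], [-2.0000, -3.0000]] (det J = -35.0000).
Solving J·Δ = −F gives Δ = (0.5714, 0.2857).
Then the next iterate is (u, v)₁ = (-0.4286, -0.7143).
Round to (-0.4286, -0.7143) and repeat: F = (-1.632890, 1.679246), J = [[7.2860, 2.0000], [2.163106, -0.551094]].
Δ = (-0.2947, 1.8902), so (u, v)₂ = (-0.7233, 1.1759).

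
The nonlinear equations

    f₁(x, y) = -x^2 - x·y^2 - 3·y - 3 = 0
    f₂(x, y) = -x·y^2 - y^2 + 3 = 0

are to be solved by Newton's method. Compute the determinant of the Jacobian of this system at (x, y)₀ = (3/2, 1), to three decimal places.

14.000

J = [[-2·x - y^2, -2·x·y - 3], [-y^2, -2·x·y - 2·y]].
At the point, J = [[-4.000, -6.000], [-1.000, -5.000]].
det J = 14.000.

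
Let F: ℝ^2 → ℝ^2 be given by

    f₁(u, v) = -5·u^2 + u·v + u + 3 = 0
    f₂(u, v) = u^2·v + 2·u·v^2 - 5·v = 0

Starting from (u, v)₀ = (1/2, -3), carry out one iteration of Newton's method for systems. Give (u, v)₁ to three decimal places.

At (1/2, -3): F = (0.750, 23.250).
Jacobian J = [[-10·u + v + 1, u], [2·u·v + 2·v^2, u^2 + 4·u·v - 5]].
At the point, J = [[-7.000, 0.500], [15.000, -10.750]] (det J = 67.750).
Solving J·Δ = −F gives Δ = (0.291, 2.568).
Then the next iterate is (u, v)₁ = (0.791, -0.432).

(0.791, -0.432)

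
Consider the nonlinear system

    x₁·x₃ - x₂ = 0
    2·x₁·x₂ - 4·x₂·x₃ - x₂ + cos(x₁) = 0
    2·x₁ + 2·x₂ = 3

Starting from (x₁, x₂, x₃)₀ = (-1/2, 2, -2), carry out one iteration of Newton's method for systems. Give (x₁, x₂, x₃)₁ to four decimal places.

(-2.4944, 3.9944, -0.0112)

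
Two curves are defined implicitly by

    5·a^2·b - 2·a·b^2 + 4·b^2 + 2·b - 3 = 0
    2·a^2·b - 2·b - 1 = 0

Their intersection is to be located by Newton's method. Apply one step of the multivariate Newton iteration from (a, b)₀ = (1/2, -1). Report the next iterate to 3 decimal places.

(-0.750, 1.000)

At (1/2, -1): F = (-3.250, 0.500).
Jacobian J = [[10·a·b - 2·b^2, 5·a^2 - 4·a·b + 8·b + 2], [4·a·b, 2·a^2 - 2]].
At the point, J = [[-7.000, -2.750], [-2.000, -1.500]] (det J = 5.000).
Solving J·Δ = −F gives Δ = (-1.250, 2.000).
Then the next iterate is (a, b)₁ = (-0.750, 1.000).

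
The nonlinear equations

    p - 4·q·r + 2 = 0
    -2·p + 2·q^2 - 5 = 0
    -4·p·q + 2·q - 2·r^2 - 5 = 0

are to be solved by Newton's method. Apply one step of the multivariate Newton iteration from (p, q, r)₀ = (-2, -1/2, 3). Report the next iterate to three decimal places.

(-2.336, -0.414, 0.682)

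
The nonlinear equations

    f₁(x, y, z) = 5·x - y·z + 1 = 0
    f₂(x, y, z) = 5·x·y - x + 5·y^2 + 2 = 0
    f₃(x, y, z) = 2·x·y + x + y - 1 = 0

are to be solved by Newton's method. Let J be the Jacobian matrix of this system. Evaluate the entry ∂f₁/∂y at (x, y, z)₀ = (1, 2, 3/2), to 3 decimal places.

-1.500

∂f₁/∂y = -z.
At (1, 2, 3/2) this is -1.500.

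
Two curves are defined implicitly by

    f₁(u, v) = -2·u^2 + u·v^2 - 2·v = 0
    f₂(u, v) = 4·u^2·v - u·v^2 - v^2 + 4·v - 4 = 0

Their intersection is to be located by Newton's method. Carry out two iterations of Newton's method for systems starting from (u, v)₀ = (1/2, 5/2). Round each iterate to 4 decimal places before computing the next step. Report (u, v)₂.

(0.8466, 2.9192)

At (1/2, 5/2): F = (-2.3750, -0.8750).
Jacobian J = [[-4·u + v^2, 2·u·v - 2], [8·u·v - v^2, 4·u^2 - 2·u·v - 2·v + 4]].
At the point, J = [[4.2500, 0.5000], [3.7500, -2.5000]] (det J = -12.5000).
Solving J·Δ = −F gives Δ = (0.5100, 0.4150).
Then the next iterate is (u, v)₁ = (1.0100, 2.9150).
Round to (1.0100, 2.9150) and repeat: F = (0.711997, 2.474944), J = [[4.457225, 3.8883], [15.055975, -3.6379]].
Δ = (-0.1634, 0.0042), so (u, v)₂ = (0.8466, 2.9192).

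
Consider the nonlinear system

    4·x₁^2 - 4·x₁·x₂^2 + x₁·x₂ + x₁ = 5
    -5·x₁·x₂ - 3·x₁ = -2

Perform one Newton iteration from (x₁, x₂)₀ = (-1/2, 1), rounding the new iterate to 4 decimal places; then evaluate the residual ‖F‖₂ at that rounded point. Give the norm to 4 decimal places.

202.2309

At (-1/2, 1): F = (-3.0000, 6.0000).
Jacobian J = [[8·x₁ - 4·x₂^2 + x₂ + 1, -8·x₁·x₂ + x₁], [-5·x₂ - 3, -5·x₁]].
At the point, J = [[-6.0000, 3.5000], [-8.0000, 2.5000]] (det J = 13.0000).
Solving J·Δ = −F gives Δ = (2.1923, 4.6154).
Then the next iterate is (x₁, x₂)₁ = (1.6923, 5.6154).
Re-evaluating at (1.6923, 5.6154): F = (-195.800510, -50.591607), so ‖F‖₂ = 202.2309.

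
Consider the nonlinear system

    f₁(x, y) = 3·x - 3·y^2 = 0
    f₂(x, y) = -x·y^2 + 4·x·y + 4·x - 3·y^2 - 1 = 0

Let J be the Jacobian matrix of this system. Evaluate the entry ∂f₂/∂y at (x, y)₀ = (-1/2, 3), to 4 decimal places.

∂f₂/∂y = -2·x·y + 4·x - 6·y.
At (-1/2, 3) this is -17.0000.

-17.0000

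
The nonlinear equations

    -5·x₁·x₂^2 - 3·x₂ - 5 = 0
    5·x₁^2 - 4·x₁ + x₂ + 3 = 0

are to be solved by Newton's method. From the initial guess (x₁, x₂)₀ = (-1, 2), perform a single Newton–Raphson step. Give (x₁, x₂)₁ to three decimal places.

(0.050, 2.706)

At (-1, 2): F = (9.000, 14.000).
Jacobian J = [[-5·x₂^2, -10·x₁·x₂ - 3], [10·x₁ - 4, 1]].
At the point, J = [[-20.000, 17.000], [-14.000, 1.000]] (det J = 218.000).
Solving J·Δ = −F gives Δ = (1.050, 0.706).
Then the next iterate is (x₁, x₂)₁ = (0.050, 2.706).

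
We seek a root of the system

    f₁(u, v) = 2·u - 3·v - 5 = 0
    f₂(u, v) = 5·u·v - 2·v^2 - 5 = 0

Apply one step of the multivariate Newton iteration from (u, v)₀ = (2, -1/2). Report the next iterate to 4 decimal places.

At (2, -1/2): F = (0.5000, -10.5000).
Jacobian J = [[2, -3], [5·v, 5·u - 4·v]].
At the point, J = [[2.0000, -3.0000], [-2.5000, 12.0000]] (det J = 16.5000).
Solving J·Δ = −F gives Δ = (1.5455, 1.1970).
Then the next iterate is (u, v)₁ = (3.5455, 0.6970).

(3.5455, 0.6970)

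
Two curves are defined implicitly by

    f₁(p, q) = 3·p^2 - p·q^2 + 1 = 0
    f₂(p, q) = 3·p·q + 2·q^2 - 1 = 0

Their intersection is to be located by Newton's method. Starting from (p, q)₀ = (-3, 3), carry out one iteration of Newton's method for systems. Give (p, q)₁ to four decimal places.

(-1.5802, 2.0741)

At (-3, 3): F = (55.0000, -10.0000).
Jacobian J = [[6·p - q^2, -2·p·q], [3·q, 3·p + 4·q]].
At the point, J = [[-27.0000, 18.0000], [9.0000, 3.0000]] (det J = -243.0000).
Solving J·Δ = −F gives Δ = (1.4198, -0.9259).
Then the next iterate is (p, q)₁ = (-1.5802, 2.0741).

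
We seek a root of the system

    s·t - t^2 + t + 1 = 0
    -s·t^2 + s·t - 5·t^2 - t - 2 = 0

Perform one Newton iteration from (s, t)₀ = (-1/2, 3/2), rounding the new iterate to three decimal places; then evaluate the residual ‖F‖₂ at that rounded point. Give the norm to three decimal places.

4.806

At (-1/2, 3/2): F = (-0.500, -14.375).
Jacobian J = [[t, s - 2·t + 1], [-t^2 + t, -2·s·t + s - 10·t - 1]].
At the point, J = [[1.500, -2.500], [-0.750, -15.000]] (det J = -24.375).
Solving J·Δ = −F gives Δ = (-1.167, -0.900).
Then the next iterate is (s, t)₁ = (-1.667, 0.600).
Re-evaluating at (-1.667, 0.600): F = (0.23980, -4.80008), so ‖F‖₂ = 4.806.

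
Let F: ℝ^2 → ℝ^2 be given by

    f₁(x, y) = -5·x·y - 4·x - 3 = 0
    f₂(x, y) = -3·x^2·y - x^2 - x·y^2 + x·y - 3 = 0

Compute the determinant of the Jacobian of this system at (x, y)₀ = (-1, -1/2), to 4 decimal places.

16.2500

J = [[-5·y - 4, -5·x], [-6·x·y - 2·x - y^2 + y, -3·x^2 - 2·x·y + x]].
At the point, J = [[-1.5000, 5.0000], [-1.7500, -5.0000]].
det J = 16.2500.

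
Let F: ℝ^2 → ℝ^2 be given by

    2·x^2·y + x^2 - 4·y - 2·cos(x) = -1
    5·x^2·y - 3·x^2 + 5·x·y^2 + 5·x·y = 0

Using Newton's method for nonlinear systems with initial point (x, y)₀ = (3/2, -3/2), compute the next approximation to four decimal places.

At (3/2, -3/2): F = (2.358526, -18.0000).
Jacobian J = [[4·x·y + 2·x + 2·sin(x), 2·x^2 - 4], [10·x·y - 6·x + 5·y^2 + 5·y, 5·x^2 + 10·x·y + 5·x]].
At the point, J = [[-4.005010, 0.5000], [-27.7500, -3.7500]] (det J = 28.893788).
Solving J·Δ = −F gives Δ = (-0.0054, -4.7602).
Then the next iterate is (x, y)₁ = (1.4946, -6.2602).

(1.4946, -6.2602)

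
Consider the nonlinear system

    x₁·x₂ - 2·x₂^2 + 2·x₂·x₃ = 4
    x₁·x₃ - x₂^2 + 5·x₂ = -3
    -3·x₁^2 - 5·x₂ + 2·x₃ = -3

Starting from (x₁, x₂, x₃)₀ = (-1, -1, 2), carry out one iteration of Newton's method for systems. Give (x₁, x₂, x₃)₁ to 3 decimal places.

(-1.080, -0.800, -1.760)

At (-1, -1, 2): F = (-9.000, -5.000, 9.000).
Jacobian J = [[x₂, x₁ - 4·x₂ + 2·x₃, 2·x₂], [x₃, -2·x₂ + 5, x₁], [-6·x₁, -5, 2]].
At the point, J = [[-1.000, 7.000, -2.000], [2.000, 7.000, -1.000], [6.000, -5.000, 2.000]] (det J = 25.000).
Solving J·Δ = −F gives Δ = (-0.080, 0.200, -3.760).
Then the next iterate is (x₁, x₂, x₃)₁ = (-1.080, -0.800, -1.760).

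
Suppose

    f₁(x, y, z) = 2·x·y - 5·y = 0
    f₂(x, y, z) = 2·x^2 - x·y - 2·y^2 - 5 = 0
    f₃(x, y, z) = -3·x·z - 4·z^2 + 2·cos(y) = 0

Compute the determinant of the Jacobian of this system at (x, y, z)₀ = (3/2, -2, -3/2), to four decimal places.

J = [[2·y, 2·x - 5, 0], [4·x - y, -x - 4·y, 0], [-3·z, -2·sin(y), -3·x - 8·z]].
At the point, J = [[-4.0000, -2.0000, 0.0000], [8.0000, 6.5000, 0.0000], [4.5000, 1.818595, 7.5000]].
det J = -75.0000.

-75.0000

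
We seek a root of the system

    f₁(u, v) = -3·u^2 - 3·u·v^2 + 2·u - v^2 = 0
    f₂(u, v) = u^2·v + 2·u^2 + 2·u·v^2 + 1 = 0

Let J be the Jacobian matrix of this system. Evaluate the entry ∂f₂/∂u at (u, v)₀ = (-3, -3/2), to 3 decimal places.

1.500

∂f₂/∂u = 2·u·v + 4·u + 2·v^2.
At (-3, -3/2) this is 1.500.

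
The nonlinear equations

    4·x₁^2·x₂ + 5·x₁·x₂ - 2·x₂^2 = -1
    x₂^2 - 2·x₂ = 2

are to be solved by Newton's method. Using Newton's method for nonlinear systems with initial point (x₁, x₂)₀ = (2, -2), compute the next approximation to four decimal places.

(1.4048, -1.0000)

At (2, -2): F = (-59.0000, 6.0000).
Jacobian J = [[8·x₁·x₂ + 5·x₂, 4·x₁^2 + 5·x₁ - 4·x₂], [0, 2·x₂ - 2]].
At the point, J = [[-42.0000, 34.0000], [0.0000, -6.0000]] (det J = 252.0000).
Solving J·Δ = −F gives Δ = (-0.5952, 1.0000).
Then the next iterate is (x₁, x₂)₁ = (1.4048, -1.0000).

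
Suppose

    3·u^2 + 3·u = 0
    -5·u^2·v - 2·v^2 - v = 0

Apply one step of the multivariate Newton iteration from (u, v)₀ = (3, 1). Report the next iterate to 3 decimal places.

(1.286, 1.069)

At (3, 1): F = (36.000, -48.000).
Jacobian J = [[6·u + 3, 0], [-10·u·v, -5·u^2 - 4·v - 1]].
At the point, J = [[21.000, 0.000], [-30.000, -50.000]] (det J = -1050.000).
Solving J·Δ = −F gives Δ = (-1.714, 0.069).
Then the next iterate is (u, v)₁ = (1.286, 1.069).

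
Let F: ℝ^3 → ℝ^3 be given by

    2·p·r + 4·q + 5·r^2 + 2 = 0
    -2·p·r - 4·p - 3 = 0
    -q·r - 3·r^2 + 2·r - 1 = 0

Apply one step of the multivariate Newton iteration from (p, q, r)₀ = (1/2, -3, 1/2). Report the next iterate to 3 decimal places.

(-0.631, -0.885, 0.654)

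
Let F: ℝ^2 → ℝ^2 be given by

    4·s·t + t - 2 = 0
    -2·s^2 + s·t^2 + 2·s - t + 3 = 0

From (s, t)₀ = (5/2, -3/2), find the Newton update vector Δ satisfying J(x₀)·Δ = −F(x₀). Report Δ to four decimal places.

(-1.1236, 1.0689)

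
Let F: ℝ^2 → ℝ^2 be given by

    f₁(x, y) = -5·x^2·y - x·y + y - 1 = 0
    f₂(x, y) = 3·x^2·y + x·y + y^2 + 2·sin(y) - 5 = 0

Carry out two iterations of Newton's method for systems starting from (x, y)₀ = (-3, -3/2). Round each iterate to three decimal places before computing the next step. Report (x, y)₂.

(0.601, -2.945)

At (-3, -3/2): F = (60.500, -40.74499).
Jacobian J = [[-10·x·y - y, -5·x^2 - x + 1], [6·x·y + y, 3·x^2 + x + 2·y + 2·cos(y)]].
At the point, J = [[-43.500, -41.000], [25.500, 21.14147]] (det J = 125.84586).
Solving J·Δ = −F gives Δ = (3.111, -1.825).
Then the next iterate is (x, y)₁ = (0.111, -3.325).
Round to (0.111, -3.325) and repeat: F = (-3.75109, 5.92841), J = [[7.01575, 0.82739], [-5.53945, -8.46849]].
Δ = (0.490, 0.380), so (x, y)₂ = (0.601, -2.945).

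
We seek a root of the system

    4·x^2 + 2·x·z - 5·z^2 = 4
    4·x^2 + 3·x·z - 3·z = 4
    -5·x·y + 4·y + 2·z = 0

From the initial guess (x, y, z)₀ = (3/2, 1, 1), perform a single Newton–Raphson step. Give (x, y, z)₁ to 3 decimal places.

(1.103, 0.930, 0.635)

At (3/2, 1, 1): F = (3.000, 6.500, -1.500).
Jacobian J = [[8·x + 2·z, 0, 2·x - 10·z], [8·x + 3·z, 0, 3·x - 3], [-5·y, -5·x + 4, 2]].
At the point, J = [[14.000, 0.000, -7.000], [15.000, 0.000, 1.500], [-5.000, -3.500, 2.000]] (det J = 441.000).
Solving J·Δ = −F gives Δ = (-0.397, -0.070, -0.365).
Then the next iterate is (x, y, z)₁ = (1.103, 0.930, 0.635).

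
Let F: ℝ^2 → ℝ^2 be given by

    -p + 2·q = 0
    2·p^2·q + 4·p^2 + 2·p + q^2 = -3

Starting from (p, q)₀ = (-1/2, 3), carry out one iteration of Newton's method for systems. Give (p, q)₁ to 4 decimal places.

At (-1/2, 3): F = (6.5000, 13.5000).
Jacobian J = [[-1, 2], [4·p·q + 8·p + 2, 2·p^2 + 2·q]].
At the point, J = [[-1.0000, 2.0000], [-8.0000, 6.5000]] (det J = 9.5000).
Solving J·Δ = −F gives Δ = (-1.6053, -4.0526).
Then the next iterate is (p, q)₁ = (-2.1053, -1.0526).

(-2.1053, -1.0526)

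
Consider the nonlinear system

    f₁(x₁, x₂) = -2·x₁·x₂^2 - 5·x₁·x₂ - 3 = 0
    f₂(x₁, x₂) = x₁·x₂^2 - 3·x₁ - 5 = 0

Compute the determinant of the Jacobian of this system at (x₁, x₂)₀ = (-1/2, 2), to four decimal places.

29.5000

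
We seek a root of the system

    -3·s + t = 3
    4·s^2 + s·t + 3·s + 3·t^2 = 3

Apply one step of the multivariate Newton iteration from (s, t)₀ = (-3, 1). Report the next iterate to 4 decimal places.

At (-3, 1): F = (7.0000, 24.0000).
Jacobian J = [[-3, 1], [8·s + t + 3, s + 6·t]].
At the point, J = [[-3.0000, 1.0000], [-20.0000, 3.0000]] (det J = 11.0000).
Solving J·Δ = −F gives Δ = (0.2727, -6.1818).
Then the next iterate is (s, t)₁ = (-2.7273, -5.1818).

(-2.7273, -5.1818)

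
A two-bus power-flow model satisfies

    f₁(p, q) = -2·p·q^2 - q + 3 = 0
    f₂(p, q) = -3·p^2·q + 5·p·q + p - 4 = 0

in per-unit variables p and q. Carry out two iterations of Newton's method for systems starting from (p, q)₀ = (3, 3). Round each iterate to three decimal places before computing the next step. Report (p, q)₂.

At (3, 3): F = (-54.000, -37.000).
Jacobian J = [[-2·q^2, -4·p·q - 1], [-6·p·q + 5·q + 1, -3·p^2 + 5·p]].
At the point, J = [[-18.000, -37.000], [-38.000, -12.000]] (det J = -1190.000).
Solving J·Δ = −F gives Δ = (-0.606, -1.165).
Then the next iterate is (p, q)₁ = (2.394, 1.835).
Round to (2.394, 1.835) and repeat: F = (-14.95727, -11.19150), J = [[-6.73445, -18.57196], [-16.18294, -5.22371]].
Δ = (-0.489, -0.628), so (p, q)₂ = (1.905, 1.207).

(1.905, 1.207)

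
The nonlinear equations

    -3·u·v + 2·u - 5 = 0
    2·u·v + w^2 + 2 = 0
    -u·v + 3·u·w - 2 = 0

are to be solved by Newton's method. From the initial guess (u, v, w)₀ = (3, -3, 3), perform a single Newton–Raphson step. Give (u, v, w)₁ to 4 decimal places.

At (3, -3, 3): F = (28.0000, -7.0000, 34.0000).
Jacobian J = [[-3·v + 2, -3·u, 0], [2·v, 2·u, 2·w], [-v + 3·w, -u, 3·u]].
At the point, J = [[11.0000, -9.0000, 0.0000], [-6.0000, 6.0000, 6.0000], [12.0000, -3.0000, 9.0000]] (det J = -342.0000).
Solving J·Δ = −F gives Δ = (-1.1316, 1.7281, -1.6930).
Then the next iterate is (u, v, w)₁ = (1.8684, -1.2719, 1.3070).

(1.8684, -1.2719, 1.3070)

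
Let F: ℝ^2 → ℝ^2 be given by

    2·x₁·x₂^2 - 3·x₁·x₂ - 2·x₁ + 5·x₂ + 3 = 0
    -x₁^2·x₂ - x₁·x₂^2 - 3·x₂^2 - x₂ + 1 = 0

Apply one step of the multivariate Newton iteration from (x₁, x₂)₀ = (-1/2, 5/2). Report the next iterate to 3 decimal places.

At (-1/2, 5/2): F = (14.000, -17.750).
Jacobian J = [[2·x₂^2 - 3·x₂ - 2, 4·x₁·x₂ - 3·x₁ + 5], [-2·x₁·x₂ - x₂^2, -x₁^2 - 2·x₁·x₂ - 6·x₂ - 1]].
At the point, J = [[3.000, 1.500], [-3.750, -13.750]] (det J = -35.625).
Solving J·Δ = −F gives Δ = (-4.656, -0.021).
Then the next iterate is (x₁, x₂)₁ = (-5.156, 2.479).

(-5.156, 2.479)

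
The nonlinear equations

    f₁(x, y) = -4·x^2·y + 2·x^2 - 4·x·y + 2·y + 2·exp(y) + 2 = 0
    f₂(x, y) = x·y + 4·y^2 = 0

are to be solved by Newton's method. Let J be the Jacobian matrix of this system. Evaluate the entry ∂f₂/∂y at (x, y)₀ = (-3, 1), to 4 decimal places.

∂f₂/∂y = x + 8·y.
At (-3, 1) this is 5.0000.

5.0000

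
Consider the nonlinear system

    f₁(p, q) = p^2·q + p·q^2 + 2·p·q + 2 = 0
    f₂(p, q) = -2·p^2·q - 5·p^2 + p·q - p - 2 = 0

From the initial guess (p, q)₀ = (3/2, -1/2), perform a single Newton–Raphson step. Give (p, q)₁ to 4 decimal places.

(0.6209, -0.9608)

At (3/2, -1/2): F = (-0.2500, -13.2500).
Jacobian J = [[2·p·q + q^2 + 2·q, p^2 + 2·p·q + 2·p], [-4·p·q - 10·p + q - 1, -2·p^2 + p]].
At the point, J = [[-2.2500, 3.7500], [-13.5000, -3.0000]] (det J = 57.3750).
Solving J·Δ = −F gives Δ = (-0.8791, -0.4608).
Then the next iterate is (p, q)₁ = (0.6209, -0.9608).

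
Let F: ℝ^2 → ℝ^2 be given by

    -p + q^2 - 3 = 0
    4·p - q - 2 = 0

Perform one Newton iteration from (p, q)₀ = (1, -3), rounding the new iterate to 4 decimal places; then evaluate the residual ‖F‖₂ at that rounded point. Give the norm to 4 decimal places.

1.0000

At (1, -3): F = (5.0000, 5.0000).
Jacobian J = [[-1, 2·q], [4, -1]].
At the point, J = [[-1.0000, -6.0000], [4.0000, -1.0000]] (det J = 25.0000).
Solving J·Δ = −F gives Δ = (-1.0000, 1.0000).
Then the next iterate is (p, q)₁ = (0.0000, -2.0000).
Re-evaluating at (0.0000, -2.0000): F = (1.0000, 0.0000), so ‖F‖₂ = 1.0000.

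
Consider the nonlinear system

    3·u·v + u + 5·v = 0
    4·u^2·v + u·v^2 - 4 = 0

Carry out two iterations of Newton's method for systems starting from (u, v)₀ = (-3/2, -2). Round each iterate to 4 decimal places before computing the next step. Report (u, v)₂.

At (-3/2, -2): F = (-2.5000, -28.0000).
Jacobian J = [[3·v + 1, 3·u + 5], [8·u·v + v^2, 4·u^2 + 2·u·v]].
At the point, J = [[-5.0000, 0.5000], [28.0000, 15.0000]] (det J = -89.0000).
Solving J·Δ = −F gives Δ = (-0.2640, 2.3596).
Then the next iterate is (u, v)₁ = (-1.7640, 0.3596).
Round to (-1.7640, 0.3596) and repeat: F = (-1.869003, 0.247757), J = [[2.0788, -0.2920], [-4.945363, 11.178115]].
Δ = (0.9553, 0.4005), so (u, v)₂ = (-0.8087, 0.7601).

(-0.8087, 0.7601)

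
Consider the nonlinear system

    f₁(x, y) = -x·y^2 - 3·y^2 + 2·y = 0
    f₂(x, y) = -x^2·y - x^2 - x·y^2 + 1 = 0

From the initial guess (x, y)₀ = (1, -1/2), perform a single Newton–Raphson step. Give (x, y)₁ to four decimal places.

(1.2000, -0.1583)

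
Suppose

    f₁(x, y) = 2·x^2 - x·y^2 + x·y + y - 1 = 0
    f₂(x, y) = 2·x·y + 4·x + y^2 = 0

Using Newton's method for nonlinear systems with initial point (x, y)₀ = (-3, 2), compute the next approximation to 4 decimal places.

At (-3, 2): F = (25.0000, -20.0000).
Jacobian J = [[4·x - y^2 + y, -2·x·y + x + 1], [2·y + 4, 2·x + 2·y]].
At the point, J = [[-14.0000, 10.0000], [8.0000, -2.0000]] (det J = -52.0000).
Solving J·Δ = −F gives Δ = (2.8846, 1.5385).
Then the next iterate is (x, y)₁ = (-0.1154, 3.5385).

(-0.1154, 3.5385)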